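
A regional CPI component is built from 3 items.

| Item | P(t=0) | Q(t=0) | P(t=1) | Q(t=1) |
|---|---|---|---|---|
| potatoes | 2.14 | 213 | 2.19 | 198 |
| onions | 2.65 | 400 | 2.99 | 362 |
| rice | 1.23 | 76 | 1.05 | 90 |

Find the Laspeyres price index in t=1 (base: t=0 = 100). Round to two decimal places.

Laspeyres price index uses base-period quantities as weights.
ΣP(t=1)·Q(t=0) = 2.19×213 + 2.99×400 + 1.05×76 = 466.47 + 1196 + 79.8 = 1742.27
ΣP(t=0)·Q(t=0) = 2.14×213 + 2.65×400 + 1.23×76 = 455.82 + 1060 + 93.48 = 1609.3
Index = 1742.27 / 1609.3 × 100 = 108.2626

108.26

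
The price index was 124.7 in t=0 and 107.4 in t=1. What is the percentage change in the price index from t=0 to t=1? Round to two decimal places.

-13.87%

Change = (107.4 − 124.7) / 124.7 × 100
       = -17.3 / 124.7 × 100 = -13.8733%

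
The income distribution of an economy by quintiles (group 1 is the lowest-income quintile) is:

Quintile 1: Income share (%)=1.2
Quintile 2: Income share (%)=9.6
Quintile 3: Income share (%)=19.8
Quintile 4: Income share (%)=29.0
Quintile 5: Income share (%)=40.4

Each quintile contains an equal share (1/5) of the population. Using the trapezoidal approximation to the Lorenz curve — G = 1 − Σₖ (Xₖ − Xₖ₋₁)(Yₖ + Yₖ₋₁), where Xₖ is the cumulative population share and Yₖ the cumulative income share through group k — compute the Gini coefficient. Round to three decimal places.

0.391

Cumulative income shares Yₖ: 0.0120, 0.1080, 0.3060, 0.5960, 1.0000
Σ (Xₖ−Xₖ₋₁)(Yₖ+Yₖ₋₁) = (1/5)(0.0120+0.0000) + (1/5)(0.1080+0.0120) + (1/5)(0.3060+0.1080) + (1/5)(0.5960+0.3060) + (1/5)(1.0000+0.5960)
  = 0.0024 + 0.0240 + 0.0828 + 0.1804 + 0.3192 = 0.6088
G = 1 − 0.6088 = 0.3912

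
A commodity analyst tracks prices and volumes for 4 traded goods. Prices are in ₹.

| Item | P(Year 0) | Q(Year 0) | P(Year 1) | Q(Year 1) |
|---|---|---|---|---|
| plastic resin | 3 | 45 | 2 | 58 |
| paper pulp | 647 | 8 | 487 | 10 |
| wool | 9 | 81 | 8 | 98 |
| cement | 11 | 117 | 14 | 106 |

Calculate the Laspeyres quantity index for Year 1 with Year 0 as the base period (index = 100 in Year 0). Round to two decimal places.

Laspeyres quantity index uses base-period prices as weights.
ΣP(Year 0)·Q(Year 1) = 3×58 + 647×10 + 9×98 + 11×106 = 174 + 6470 + 882 + 1166 = 8692
ΣP(Year 0)·Q(Year 0) = 3×45 + 647×8 + 9×81 + 11×117 = 135 + 5176 + 729 + 1287 = 7327
Index = 8692 / 7327 × 100 = 118.6297

118.63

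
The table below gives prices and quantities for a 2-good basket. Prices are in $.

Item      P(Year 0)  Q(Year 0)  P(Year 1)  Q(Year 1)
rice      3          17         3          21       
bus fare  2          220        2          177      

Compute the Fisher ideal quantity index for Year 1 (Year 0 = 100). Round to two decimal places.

Laspeyres component (base-period weights):
ΣP(Year 0)Q(Year 1) = 3×21 + 2×177 = 63 + 354 = 417
ΣP(Year 0)Q(Year 0) = 3×17 + 2×220 = 51 + 440 = 491
L = 417 / 491 × 100 = 84.9287
Paasche component (current-period weights):
ΣP(Year 1)Q(Year 1) = 3×21 + 2×177 = 63 + 354 = 417
ΣP(Year 1)Q(Year 0) = 3×17 + 2×220 = 51 + 440 = 491
P = 417 / 491 × 100 = 84.9287
Fisher = √(L × P) = √(84.9287 × 84.9287) = 84.9287

84.93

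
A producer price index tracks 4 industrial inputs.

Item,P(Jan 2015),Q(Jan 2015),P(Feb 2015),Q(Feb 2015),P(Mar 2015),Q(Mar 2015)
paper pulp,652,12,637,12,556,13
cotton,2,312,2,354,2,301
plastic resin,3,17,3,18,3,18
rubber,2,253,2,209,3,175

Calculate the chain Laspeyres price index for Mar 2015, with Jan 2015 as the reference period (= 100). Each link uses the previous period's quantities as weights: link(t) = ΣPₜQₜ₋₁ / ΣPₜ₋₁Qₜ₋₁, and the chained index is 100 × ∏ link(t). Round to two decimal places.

89.53

Link Jan 2015→Feb 2015:
ΣP(Feb 2015)Q(Jan 2015) = 637×12 + 2×312 + 3×17 + 2×253 = 7644 + 624 + 51 + 506 = 8825
ΣP(Jan 2015)Q(Jan 2015) = 652×12 + 2×312 + 3×17 + 2×253 = 7824 + 624 + 51 + 506 = 9005
link = 8825/9005 = 0.980011
Link Feb 2015→Mar 2015:
ΣP(Mar 2015)Q(Feb 2015) = 556×12 + 2×354 + 3×18 + 3×209 = 6672 + 708 + 54 + 627 = 8061
ΣP(Feb 2015)Q(Feb 2015) = 637×12 + 2×354 + 3×18 + 2×209 = 7644 + 708 + 54 + 418 = 8824
link = 8061/8824 = 0.913531
Chained index = 100 × 0.980011 × 0.913531 = 89.5271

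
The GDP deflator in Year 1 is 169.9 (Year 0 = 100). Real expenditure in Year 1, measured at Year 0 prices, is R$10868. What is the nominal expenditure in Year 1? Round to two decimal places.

Nominal = Real × (Index/100) = 10868 × (169.9/100)
        = 10868 × 1.699 = 18464.7320

18464.73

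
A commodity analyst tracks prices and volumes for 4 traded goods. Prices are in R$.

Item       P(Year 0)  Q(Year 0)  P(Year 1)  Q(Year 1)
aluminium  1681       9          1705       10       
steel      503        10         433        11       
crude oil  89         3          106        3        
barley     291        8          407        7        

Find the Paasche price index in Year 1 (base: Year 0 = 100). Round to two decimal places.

Paasche price index uses current-period quantities as weights.
ΣP(Year 1)·Q(Year 1) = 1705×10 + 433×11 + 106×3 + 407×7 = 17050 + 4763 + 318 + 2849 = 24980
ΣP(Year 0)·Q(Year 1) = 1681×10 + 503×11 + 89×3 + 291×7 = 16810 + 5533 + 267 + 2037 = 24647
Index = 24980 / 24647 × 100 = 101.3511

101.35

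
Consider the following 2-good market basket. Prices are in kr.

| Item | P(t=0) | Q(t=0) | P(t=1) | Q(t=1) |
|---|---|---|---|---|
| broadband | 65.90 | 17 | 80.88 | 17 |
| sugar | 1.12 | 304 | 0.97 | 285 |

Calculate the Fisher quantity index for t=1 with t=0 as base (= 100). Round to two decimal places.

98.72

Laspeyres component (base-period weights):
ΣP(t=0)Q(t=1) = 65.90×17 + 1.12×285 = 1120.3 + 319.2 = 1439.5
ΣP(t=0)Q(t=0) = 65.90×17 + 1.12×304 = 1120.3 + 340.48 = 1460.78
L = 1439.5 / 1460.78 × 100 = 98.5432
Paasche component (current-period weights):
ΣP(t=1)Q(t=1) = 80.88×17 + 0.97×285 = 1374.96 + 276.45 = 1651.41
ΣP(t=1)Q(t=0) = 80.88×17 + 0.97×304 = 1374.96 + 294.88 = 1669.84
P = 1651.41 / 1669.84 × 100 = 98.8963
Fisher = √(L × P) = √(98.5432 × 98.8963) = 98.7196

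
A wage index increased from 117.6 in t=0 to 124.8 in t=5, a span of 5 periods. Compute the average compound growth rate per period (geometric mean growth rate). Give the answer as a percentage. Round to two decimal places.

1.20%

Growth factor = (124.8/117.6)^(1/5) = (1.061224)^(1/5) = 1.011956
Growth rate = 1.011956 − 1 = 0.011956 = 1.1956%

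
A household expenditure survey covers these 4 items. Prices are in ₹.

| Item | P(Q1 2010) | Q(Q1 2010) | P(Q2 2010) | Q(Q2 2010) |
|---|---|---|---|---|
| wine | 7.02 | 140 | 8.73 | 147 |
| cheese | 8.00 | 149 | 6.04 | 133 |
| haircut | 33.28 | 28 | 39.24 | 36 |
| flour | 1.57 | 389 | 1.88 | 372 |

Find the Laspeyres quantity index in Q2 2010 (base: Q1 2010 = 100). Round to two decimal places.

Laspeyres quantity index uses base-period prices as weights.
ΣP(Q1 2010)·Q(Q2 2010) = 7.02×147 + 8.00×133 + 33.28×36 + 1.57×372 = 1031.94 + 1064 + 1198.08 + 584.04 = 3878.06
ΣP(Q1 2010)·Q(Q1 2010) = 7.02×140 + 8.00×149 + 33.28×28 + 1.57×389 = 982.8 + 1192 + 931.84 + 610.73 = 3717.37
Index = 3878.06 / 3717.37 × 100 = 104.3227

104.32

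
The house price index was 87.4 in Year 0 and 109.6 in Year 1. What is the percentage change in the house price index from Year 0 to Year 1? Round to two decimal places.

25.40%

Change = (109.6 − 87.4) / 87.4 × 100
       = 22.2 / 87.4 × 100 = 25.4005%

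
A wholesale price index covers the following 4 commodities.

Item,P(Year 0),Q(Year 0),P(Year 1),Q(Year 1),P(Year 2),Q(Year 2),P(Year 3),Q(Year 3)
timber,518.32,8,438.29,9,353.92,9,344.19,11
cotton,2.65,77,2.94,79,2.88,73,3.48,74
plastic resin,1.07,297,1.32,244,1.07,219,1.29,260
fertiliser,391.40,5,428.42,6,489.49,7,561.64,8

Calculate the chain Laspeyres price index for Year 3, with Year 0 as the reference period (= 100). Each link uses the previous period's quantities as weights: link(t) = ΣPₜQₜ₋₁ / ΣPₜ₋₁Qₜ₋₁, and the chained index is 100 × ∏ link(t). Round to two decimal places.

94.84

Link Year 0→Year 1:
ΣP(Year 1)Q(Year 0) = 438.29×8 + 2.94×77 + 1.32×297 + 428.42×5 = 3506.32 + 226.38 + 392.04 + 2142.1 = 6266.84
ΣP(Year 0)Q(Year 0) = 518.32×8 + 2.65×77 + 1.07×297 + 391.40×5 = 4146.56 + 204.05 + 317.79 + 1957 = 6625.4
link = 6266.84/6625.4 = 0.945881
Link Year 1→Year 2:
ΣP(Year 2)Q(Year 1) = 353.92×9 + 2.88×79 + 1.07×244 + 489.49×6 = 3185.28 + 227.52 + 261.08 + 2936.94 = 6610.82
ΣP(Year 1)Q(Year 1) = 438.29×9 + 2.94×79 + 1.32×244 + 428.42×6 = 3944.61 + 232.26 + 322.08 + 2570.52 = 7069.47
link = 6610.82/7069.47 = 0.935122
Link Year 2→Year 3:
ΣP(Year 3)Q(Year 2) = 344.19×9 + 3.48×73 + 1.29×219 + 561.64×7 = 3097.71 + 254.04 + 282.51 + 3931.48 = 7565.74
ΣP(Year 2)Q(Year 2) = 353.92×9 + 2.88×73 + 1.07×219 + 489.49×7 = 3185.28 + 210.24 + 234.33 + 3426.43 = 7056.28
link = 7565.74/7056.28 = 1.072200
Chained index = 100 × 0.945881 × 0.935122 × 1.072200 = 94.8376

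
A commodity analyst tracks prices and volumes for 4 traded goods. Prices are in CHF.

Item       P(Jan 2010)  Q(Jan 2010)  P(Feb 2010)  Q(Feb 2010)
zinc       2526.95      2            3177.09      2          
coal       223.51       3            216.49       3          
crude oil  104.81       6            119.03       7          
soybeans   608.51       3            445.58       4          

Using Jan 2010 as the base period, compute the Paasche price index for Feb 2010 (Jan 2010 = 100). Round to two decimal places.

108.18

Paasche price index uses current-period quantities as weights.
ΣP(Feb 2010)·Q(Feb 2010) = 3177.09×2 + 216.49×3 + 119.03×7 + 445.58×4 = 6354.18 + 649.47 + 833.21 + 1782.32 = 9619.18
ΣP(Jan 2010)·Q(Feb 2010) = 2526.95×2 + 223.51×3 + 104.81×7 + 608.51×4 = 5053.9 + 670.53 + 733.67 + 2434.04 = 8892.14
Index = 9619.18 / 8892.14 × 100 = 108.1762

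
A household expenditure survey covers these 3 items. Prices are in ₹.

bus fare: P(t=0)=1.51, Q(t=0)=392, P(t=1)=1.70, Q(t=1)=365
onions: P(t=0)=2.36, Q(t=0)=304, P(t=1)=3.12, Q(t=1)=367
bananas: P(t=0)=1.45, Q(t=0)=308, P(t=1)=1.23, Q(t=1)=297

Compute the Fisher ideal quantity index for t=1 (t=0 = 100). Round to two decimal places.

Laspeyres component (base-period weights):
ΣP(t=0)Q(t=1) = 1.51×365 + 2.36×367 + 1.45×297 = 551.15 + 866.12 + 430.65 = 1847.92
ΣP(t=0)Q(t=0) = 1.51×392 + 2.36×304 + 1.45×308 = 591.92 + 717.44 + 446.6 = 1755.96
L = 1847.92 / 1755.96 × 100 = 105.2370
Paasche component (current-period weights):
ΣP(t=1)Q(t=1) = 1.70×365 + 3.12×367 + 1.23×297 = 620.5 + 1145.04 + 365.31 = 2130.85
ΣP(t=1)Q(t=0) = 1.70×392 + 3.12×304 + 1.23×308 = 666.4 + 948.48 + 378.84 = 1993.72
P = 2130.85 / 1993.72 × 100 = 106.8781
Fisher = √(L × P) = √(105.2370 × 106.8781) = 106.0544

106.05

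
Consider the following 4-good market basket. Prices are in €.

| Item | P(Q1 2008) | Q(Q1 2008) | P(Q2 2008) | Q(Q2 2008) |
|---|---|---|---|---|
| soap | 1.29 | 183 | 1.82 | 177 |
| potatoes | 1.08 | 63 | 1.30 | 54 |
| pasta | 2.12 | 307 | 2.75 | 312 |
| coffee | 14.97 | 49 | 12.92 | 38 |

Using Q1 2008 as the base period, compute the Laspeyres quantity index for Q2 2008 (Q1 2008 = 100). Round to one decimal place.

Laspeyres quantity index uses base-period prices as weights.
ΣP(Q1 2008)·Q(Q2 2008) = 1.29×177 + 1.08×54 + 2.12×312 + 14.97×38 = 228.33 + 58.32 + 661.44 + 568.86 = 1516.95
ΣP(Q1 2008)·Q(Q1 2008) = 1.29×183 + 1.08×63 + 2.12×307 + 14.97×49 = 236.07 + 68.04 + 650.84 + 733.53 = 1688.48
Index = 1516.95 / 1688.48 × 100 = 89.8412

89.8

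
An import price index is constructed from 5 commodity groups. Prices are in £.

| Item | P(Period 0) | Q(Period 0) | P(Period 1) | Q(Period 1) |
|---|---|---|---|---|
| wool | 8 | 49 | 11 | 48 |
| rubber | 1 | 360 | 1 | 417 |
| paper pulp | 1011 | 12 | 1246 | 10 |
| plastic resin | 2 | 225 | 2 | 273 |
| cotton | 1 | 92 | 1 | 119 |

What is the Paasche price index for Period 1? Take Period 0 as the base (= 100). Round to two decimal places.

Paasche price index uses current-period quantities as weights.
ΣP(Period 1)·Q(Period 1) = 11×48 + 1×417 + 1246×10 + 2×273 + 1×119 = 528 + 417 + 12460 + 546 + 119 = 14070
ΣP(Period 0)·Q(Period 1) = 8×48 + 1×417 + 1011×10 + 2×273 + 1×119 = 384 + 417 + 10110 + 546 + 119 = 11576
Index = 14070 / 11576 × 100 = 121.5446

121.54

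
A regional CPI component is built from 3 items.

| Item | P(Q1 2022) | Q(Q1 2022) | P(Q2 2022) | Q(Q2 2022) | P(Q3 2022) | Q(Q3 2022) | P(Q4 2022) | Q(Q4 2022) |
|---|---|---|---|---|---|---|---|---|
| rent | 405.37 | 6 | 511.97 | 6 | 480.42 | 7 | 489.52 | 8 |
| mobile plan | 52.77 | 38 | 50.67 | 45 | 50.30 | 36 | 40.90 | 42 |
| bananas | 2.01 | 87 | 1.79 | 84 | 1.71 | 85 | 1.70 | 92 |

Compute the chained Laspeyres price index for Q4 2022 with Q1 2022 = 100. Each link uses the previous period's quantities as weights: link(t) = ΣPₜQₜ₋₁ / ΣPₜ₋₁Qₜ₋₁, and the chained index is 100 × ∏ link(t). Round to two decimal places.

101.84

Link Q1 2022→Q2 2022:
ΣP(Q2 2022)Q(Q1 2022) = 511.97×6 + 50.67×38 + 1.79×87 = 3071.82 + 1925.46 + 155.73 = 5153.01
ΣP(Q1 2022)Q(Q1 2022) = 405.37×6 + 52.77×38 + 2.01×87 = 2432.22 + 2005.26 + 174.87 = 4612.35
link = 5153.01/4612.35 = 1.117220
Link Q2 2022→Q3 2022:
ΣP(Q3 2022)Q(Q2 2022) = 480.42×6 + 50.30×45 + 1.71×84 = 2882.52 + 2263.5 + 143.64 = 5289.66
ΣP(Q2 2022)Q(Q2 2022) = 511.97×6 + 50.67×45 + 1.79×84 = 3071.82 + 2280.15 + 150.36 = 5502.33
link = 5289.66/5502.33 = 0.961349
Link Q3 2022→Q4 2022:
ΣP(Q4 2022)Q(Q3 2022) = 489.52×7 + 40.90×36 + 1.70×85 = 3426.64 + 1472.4 + 144.5 = 5043.54
ΣP(Q3 2022)Q(Q3 2022) = 480.42×7 + 50.30×36 + 1.71×85 = 3362.94 + 1810.8 + 145.35 = 5319.09
link = 5043.54/5319.09 = 0.948196
Chained index = 100 × 1.117220 × 0.961349 × 0.948196 = 101.8399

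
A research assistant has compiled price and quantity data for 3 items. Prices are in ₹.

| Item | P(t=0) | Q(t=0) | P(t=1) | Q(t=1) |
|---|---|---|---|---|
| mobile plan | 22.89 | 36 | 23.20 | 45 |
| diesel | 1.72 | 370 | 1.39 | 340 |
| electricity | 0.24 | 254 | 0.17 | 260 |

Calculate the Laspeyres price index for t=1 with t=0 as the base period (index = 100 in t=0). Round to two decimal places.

Laspeyres price index uses base-period quantities as weights.
ΣP(t=1)·Q(t=0) = 23.20×36 + 1.39×370 + 0.17×254 = 835.2 + 514.3 + 43.18 = 1392.68
ΣP(t=0)·Q(t=0) = 22.89×36 + 1.72×370 + 0.24×254 = 824.04 + 636.4 + 60.96 = 1521.4
Index = 1392.68 / 1521.4 × 100 = 91.5394

91.54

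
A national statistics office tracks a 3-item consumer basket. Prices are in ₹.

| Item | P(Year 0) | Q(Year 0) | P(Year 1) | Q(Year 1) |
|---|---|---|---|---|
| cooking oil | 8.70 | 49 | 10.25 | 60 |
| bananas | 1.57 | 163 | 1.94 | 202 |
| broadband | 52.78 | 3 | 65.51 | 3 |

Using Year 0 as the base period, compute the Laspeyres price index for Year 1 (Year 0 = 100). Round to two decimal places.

Laspeyres price index uses base-period quantities as weights.
ΣP(Year 1)·Q(Year 0) = 10.25×49 + 1.94×163 + 65.51×3 = 502.25 + 316.22 + 196.53 = 1015
ΣP(Year 0)·Q(Year 0) = 8.70×49 + 1.57×163 + 52.78×3 = 426.3 + 255.91 + 158.34 = 840.55
Index = 1015 / 840.55 × 100 = 120.7543

120.75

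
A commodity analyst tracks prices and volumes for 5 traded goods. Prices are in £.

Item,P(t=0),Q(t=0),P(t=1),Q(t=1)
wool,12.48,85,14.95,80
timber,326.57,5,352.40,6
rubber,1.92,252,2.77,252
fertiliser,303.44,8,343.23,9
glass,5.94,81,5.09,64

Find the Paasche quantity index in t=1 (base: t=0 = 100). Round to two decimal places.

107.76

Paasche quantity index uses current-period prices as weights.
ΣP(t=1)·Q(t=1) = 14.95×80 + 352.40×6 + 2.77×252 + 343.23×9 + 5.09×64 = 1196 + 2114.4 + 698.04 + 3089.07 + 325.76 = 7423.27
ΣP(t=1)·Q(t=0) = 14.95×85 + 352.40×5 + 2.77×252 + 343.23×8 + 5.09×81 = 1270.75 + 1762 + 698.04 + 2745.84 + 412.29 = 6888.92
Index = 7423.27 / 6888.92 × 100 = 107.7567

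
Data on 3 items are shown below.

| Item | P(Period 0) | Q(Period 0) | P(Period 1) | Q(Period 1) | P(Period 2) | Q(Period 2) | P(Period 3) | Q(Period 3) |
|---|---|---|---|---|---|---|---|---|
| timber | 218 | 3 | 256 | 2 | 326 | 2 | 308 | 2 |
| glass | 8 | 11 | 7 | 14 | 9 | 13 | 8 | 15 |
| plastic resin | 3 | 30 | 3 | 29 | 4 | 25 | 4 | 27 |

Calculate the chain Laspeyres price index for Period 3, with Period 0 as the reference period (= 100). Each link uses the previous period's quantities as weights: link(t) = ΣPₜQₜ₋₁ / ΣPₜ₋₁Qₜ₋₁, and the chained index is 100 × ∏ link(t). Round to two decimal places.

136.02

Link Period 0→Period 1:
ΣP(Period 1)Q(Period 0) = 256×3 + 7×11 + 3×30 = 768 + 77 + 90 = 935
ΣP(Period 0)Q(Period 0) = 218×3 + 8×11 + 3×30 = 654 + 88 + 90 = 832
link = 935/832 = 1.123798
Link Period 1→Period 2:
ΣP(Period 2)Q(Period 1) = 326×2 + 9×14 + 4×29 = 652 + 126 + 116 = 894
ΣP(Period 1)Q(Period 1) = 256×2 + 7×14 + 3×29 = 512 + 98 + 87 = 697
link = 894/697 = 1.282640
Link Period 2→Period 3:
ΣP(Period 3)Q(Period 2) = 308×2 + 8×13 + 4×25 = 616 + 104 + 100 = 820
ΣP(Period 2)Q(Period 2) = 326×2 + 9×13 + 4×25 = 652 + 117 + 100 = 869
link = 820/869 = 0.943613
Chained index = 100 × 1.123798 × 1.282640 × 0.943613 = 136.0151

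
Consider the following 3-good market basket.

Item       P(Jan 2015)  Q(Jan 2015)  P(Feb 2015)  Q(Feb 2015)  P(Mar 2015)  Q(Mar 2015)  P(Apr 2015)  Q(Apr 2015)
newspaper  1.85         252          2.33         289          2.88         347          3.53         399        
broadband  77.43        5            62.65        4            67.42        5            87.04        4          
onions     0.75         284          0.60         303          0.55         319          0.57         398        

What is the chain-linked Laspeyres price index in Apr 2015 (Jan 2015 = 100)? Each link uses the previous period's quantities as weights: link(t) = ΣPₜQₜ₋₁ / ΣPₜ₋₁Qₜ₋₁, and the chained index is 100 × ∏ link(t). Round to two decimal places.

140.36

Link Jan 2015→Feb 2015:
ΣP(Feb 2015)Q(Jan 2015) = 2.33×252 + 62.65×5 + 0.60×284 = 587.16 + 313.25 + 170.4 = 1070.81
ΣP(Jan 2015)Q(Jan 2015) = 1.85×252 + 77.43×5 + 0.75×284 = 466.2 + 387.15 + 213 = 1066.35
link = 1070.81/1066.35 = 1.004182
Link Feb 2015→Mar 2015:
ΣP(Mar 2015)Q(Feb 2015) = 2.88×289 + 67.42×4 + 0.55×303 = 832.32 + 269.68 + 166.65 = 1268.65
ΣP(Feb 2015)Q(Feb 2015) = 2.33×289 + 62.65×4 + 0.60×303 = 673.37 + 250.6 + 181.8 = 1105.77
link = 1268.65/1105.77 = 1.147300
Link Mar 2015→Apr 2015:
ΣP(Apr 2015)Q(Mar 2015) = 3.53×347 + 87.04×5 + 0.57×319 = 1224.91 + 435.2 + 181.83 = 1841.94
ΣP(Mar 2015)Q(Mar 2015) = 2.88×347 + 67.42×5 + 0.55×319 = 999.36 + 337.1 + 175.45 = 1511.91
link = 1841.94/1511.91 = 1.218287
Chained index = 100 × 1.004182 × 1.147300 × 1.218287 = 140.3587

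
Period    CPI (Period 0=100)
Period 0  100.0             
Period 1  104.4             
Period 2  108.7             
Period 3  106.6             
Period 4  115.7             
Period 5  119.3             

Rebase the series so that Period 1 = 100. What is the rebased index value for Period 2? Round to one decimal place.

104.1

Rebased(Period 2) = 108.7 / 104.4 × 100 = 104.1188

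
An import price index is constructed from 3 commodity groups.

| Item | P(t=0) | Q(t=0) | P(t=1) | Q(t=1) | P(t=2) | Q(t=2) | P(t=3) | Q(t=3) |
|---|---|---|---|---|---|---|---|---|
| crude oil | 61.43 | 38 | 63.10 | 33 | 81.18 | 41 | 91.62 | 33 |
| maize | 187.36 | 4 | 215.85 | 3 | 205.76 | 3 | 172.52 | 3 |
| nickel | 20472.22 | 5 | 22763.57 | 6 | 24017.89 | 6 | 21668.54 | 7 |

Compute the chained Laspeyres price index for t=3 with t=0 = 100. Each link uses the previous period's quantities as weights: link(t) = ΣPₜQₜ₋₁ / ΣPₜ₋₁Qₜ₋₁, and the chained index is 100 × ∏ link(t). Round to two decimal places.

Link t=0→t=1:
ΣP(t=1)Q(t=0) = 63.10×38 + 215.85×4 + 22763.57×5 = 2397.8 + 863.4 + 113817.85 = 117079.05
ΣP(t=0)Q(t=0) = 61.43×38 + 187.36×4 + 20472.22×5 = 2334.34 + 749.44 + 102361.1 = 105444.88
link = 117079.05/105444.88 = 1.110334
Link t=1→t=2:
ΣP(t=2)Q(t=1) = 81.18×33 + 205.76×3 + 24017.89×6 = 2678.94 + 617.28 + 144107.34 = 147403.56
ΣP(t=1)Q(t=1) = 63.10×33 + 215.85×3 + 22763.57×6 = 2082.3 + 647.55 + 136581.42 = 139311.27
link = 147403.56/139311.27 = 1.058088
Link t=2→t=3:
ΣP(t=3)Q(t=2) = 91.62×41 + 172.52×3 + 21668.54×6 = 3756.42 + 517.56 + 130011.24 = 134285.22
ΣP(t=2)Q(t=2) = 81.18×41 + 205.76×3 + 24017.89×6 = 3328.38 + 617.28 + 144107.34 = 148053
link = 134285.22/148053 = 0.907008
Chained index = 100 × 1.110334 × 1.058088 × 0.907008 = 106.5581

106.56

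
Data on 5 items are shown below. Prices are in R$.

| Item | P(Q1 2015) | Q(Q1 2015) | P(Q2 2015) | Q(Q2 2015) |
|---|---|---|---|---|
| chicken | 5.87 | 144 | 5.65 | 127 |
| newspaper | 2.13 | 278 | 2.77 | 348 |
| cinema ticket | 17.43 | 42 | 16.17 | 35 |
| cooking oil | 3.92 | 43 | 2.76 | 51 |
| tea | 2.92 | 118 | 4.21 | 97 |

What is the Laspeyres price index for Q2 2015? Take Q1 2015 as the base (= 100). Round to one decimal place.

Laspeyres price index uses base-period quantities as weights.
ΣP(Q2 2015)·Q(Q1 2015) = 5.65×144 + 2.77×278 + 16.17×42 + 2.76×43 + 4.21×118 = 813.6 + 770.06 + 679.14 + 118.68 + 496.78 = 2878.26
ΣP(Q1 2015)·Q(Q1 2015) = 5.87×144 + 2.13×278 + 17.43×42 + 3.92×43 + 2.92×118 = 845.28 + 592.14 + 732.06 + 168.56 + 344.56 = 2682.6
Index = 2878.26 / 2682.6 × 100 = 107.2937

107.3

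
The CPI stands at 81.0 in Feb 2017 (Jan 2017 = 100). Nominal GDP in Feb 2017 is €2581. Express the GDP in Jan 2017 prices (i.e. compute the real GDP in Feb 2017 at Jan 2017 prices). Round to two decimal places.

3186.42

Real = Nominal ÷ (Index/100) = 2581 ÷ (81.0/100)
     = 2581 ÷ 0.810 = 3186.4198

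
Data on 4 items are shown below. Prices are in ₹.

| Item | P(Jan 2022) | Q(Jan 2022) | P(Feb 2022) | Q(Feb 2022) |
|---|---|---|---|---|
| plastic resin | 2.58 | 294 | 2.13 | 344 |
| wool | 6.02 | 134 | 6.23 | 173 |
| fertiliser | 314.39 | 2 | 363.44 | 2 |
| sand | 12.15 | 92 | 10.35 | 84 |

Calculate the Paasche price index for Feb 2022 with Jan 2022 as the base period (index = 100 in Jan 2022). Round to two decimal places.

95.21

Paasche price index uses current-period quantities as weights.
ΣP(Feb 2022)·Q(Feb 2022) = 2.13×344 + 6.23×173 + 363.44×2 + 10.35×84 = 732.72 + 1077.79 + 726.88 + 869.4 = 3406.79
ΣP(Jan 2022)·Q(Feb 2022) = 2.58×344 + 6.02×173 + 314.39×2 + 12.15×84 = 887.52 + 1041.46 + 628.78 + 1020.6 = 3578.36
Index = 3406.79 / 3578.36 × 100 = 95.2053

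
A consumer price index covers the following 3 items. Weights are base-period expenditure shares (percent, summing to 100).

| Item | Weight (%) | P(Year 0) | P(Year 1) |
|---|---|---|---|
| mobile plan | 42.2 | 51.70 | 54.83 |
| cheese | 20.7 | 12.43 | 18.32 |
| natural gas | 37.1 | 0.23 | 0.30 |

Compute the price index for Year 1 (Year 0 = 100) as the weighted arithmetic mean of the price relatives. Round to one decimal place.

123.7

mobile plan: 42.2 × (54.83/51.70) = 42.2 × 1.060542 = 44.7549
cheese: 20.7 × (18.32/12.43) = 20.7 × 1.473854 = 30.5088
natural gas: 37.1 × (0.30/0.23) = 37.1 × 1.304348 = 48.3913
Index = Σ wᵢ·(p₁ᵢ/p₀ᵢ) = 44.7549 + 30.5088 + 48.3913 = 123.6549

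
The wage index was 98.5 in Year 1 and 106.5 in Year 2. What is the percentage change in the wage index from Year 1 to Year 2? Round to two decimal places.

Change = (106.5 − 98.5) / 98.5 × 100
       = 8.0 / 98.5 × 100 = 8.1218%

8.12%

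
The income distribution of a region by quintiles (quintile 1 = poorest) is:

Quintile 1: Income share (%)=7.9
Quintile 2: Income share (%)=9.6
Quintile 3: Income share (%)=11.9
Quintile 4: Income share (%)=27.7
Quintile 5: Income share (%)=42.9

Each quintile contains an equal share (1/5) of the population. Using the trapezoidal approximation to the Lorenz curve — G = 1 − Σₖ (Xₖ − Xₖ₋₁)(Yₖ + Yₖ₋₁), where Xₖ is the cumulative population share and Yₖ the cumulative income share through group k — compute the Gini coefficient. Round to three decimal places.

0.352

Cumulative income shares Yₖ: 0.0790, 0.1750, 0.2940, 0.5710, 1.0000
Σ (Xₖ−Xₖ₋₁)(Yₖ+Yₖ₋₁) = (1/5)(0.0790+0.0000) + (1/5)(0.1750+0.0790) + (1/5)(0.2940+0.1750) + (1/5)(0.5710+0.2940) + (1/5)(1.0000+0.5710)
  = 0.0158 + 0.0508 + 0.0938 + 0.1730 + 0.3142 = 0.6476
G = 1 − 0.6476 = 0.3524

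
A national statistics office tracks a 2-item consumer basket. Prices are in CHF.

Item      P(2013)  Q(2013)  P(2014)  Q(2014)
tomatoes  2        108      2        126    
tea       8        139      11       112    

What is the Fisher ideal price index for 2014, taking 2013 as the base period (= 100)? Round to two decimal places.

Laspeyres component (base-period weights):
ΣP(2014)Q(2013) = 2×108 + 11×139 = 216 + 1529 = 1745
ΣP(2013)Q(2013) = 2×108 + 8×139 = 216 + 1112 = 1328
L = 1745 / 1328 × 100 = 131.4006
Paasche component (current-period weights):
ΣP(2014)Q(2014) = 2×126 + 11×112 = 252 + 1232 = 1484
ΣP(2013)Q(2014) = 2×126 + 8×112 = 252 + 896 = 1148
P = 1484 / 1148 × 100 = 129.2683
Fisher = √(L × P) = √(131.4006 × 129.2683) = 130.3301

130.33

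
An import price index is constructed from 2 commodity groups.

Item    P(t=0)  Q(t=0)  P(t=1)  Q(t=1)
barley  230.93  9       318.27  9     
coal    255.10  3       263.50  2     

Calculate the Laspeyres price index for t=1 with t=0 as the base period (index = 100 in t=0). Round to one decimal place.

Laspeyres price index uses base-period quantities as weights.
ΣP(t=1)·Q(t=0) = 318.27×9 + 263.50×3 = 2864.43 + 790.5 = 3654.93
ΣP(t=0)·Q(t=0) = 230.93×9 + 255.10×3 = 2078.37 + 765.3 = 2843.67
Index = 3654.93 / 2843.67 × 100 = 128.5286

128.5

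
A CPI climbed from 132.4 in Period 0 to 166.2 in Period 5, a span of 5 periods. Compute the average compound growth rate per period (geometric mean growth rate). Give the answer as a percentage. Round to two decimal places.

Growth factor = (166.2/132.4)^(1/5) = (1.255287)^(1/5) = 1.046523
Growth rate = 1.046523 − 1 = 0.046523 = 4.6523%

4.65%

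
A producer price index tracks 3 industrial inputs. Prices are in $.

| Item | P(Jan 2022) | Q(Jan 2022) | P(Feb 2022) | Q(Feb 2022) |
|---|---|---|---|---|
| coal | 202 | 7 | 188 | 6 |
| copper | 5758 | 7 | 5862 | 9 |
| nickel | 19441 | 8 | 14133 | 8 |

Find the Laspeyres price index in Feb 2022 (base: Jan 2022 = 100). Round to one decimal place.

78.8

Laspeyres price index uses base-period quantities as weights.
ΣP(Feb 2022)·Q(Jan 2022) = 188×7 + 5862×7 + 14133×8 = 1316 + 41034 + 113064 = 155414
ΣP(Jan 2022)·Q(Jan 2022) = 202×7 + 5758×7 + 19441×8 = 1414 + 40306 + 155528 = 197248
Index = 155414 / 197248 × 100 = 78.7912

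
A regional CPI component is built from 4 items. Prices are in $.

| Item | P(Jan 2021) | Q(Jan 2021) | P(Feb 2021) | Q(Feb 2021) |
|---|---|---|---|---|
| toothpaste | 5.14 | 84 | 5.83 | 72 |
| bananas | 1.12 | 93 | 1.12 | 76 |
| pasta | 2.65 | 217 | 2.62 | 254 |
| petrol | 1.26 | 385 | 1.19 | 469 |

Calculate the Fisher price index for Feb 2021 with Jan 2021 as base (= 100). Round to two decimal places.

101.03

Laspeyres component (base-period weights):
ΣP(Feb 2021)Q(Jan 2021) = 5.83×84 + 1.12×93 + 2.62×217 + 1.19×385 = 489.72 + 104.16 + 568.54 + 458.15 = 1620.57
ΣP(Jan 2021)Q(Jan 2021) = 5.14×84 + 1.12×93 + 2.65×217 + 1.26×385 = 431.76 + 104.16 + 575.05 + 485.1 = 1596.07
L = 1620.57 / 1596.07 × 100 = 101.5350
Paasche component (current-period weights):
ΣP(Feb 2021)Q(Feb 2021) = 5.83×72 + 1.12×76 + 2.62×254 + 1.19×469 = 419.76 + 85.12 + 665.48 + 558.11 = 1728.47
ΣP(Jan 2021)Q(Feb 2021) = 5.14×72 + 1.12×76 + 2.65×254 + 1.26×469 = 370.08 + 85.12 + 673.1 + 590.94 = 1719.24
P = 1728.47 / 1719.24 × 100 = 100.5369
Fisher = √(L × P) = √(101.5350 × 100.5369) = 101.0347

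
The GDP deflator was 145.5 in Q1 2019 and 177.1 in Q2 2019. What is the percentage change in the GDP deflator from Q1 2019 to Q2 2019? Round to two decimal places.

21.72%

Change = (177.1 − 145.5) / 145.5 × 100
       = 31.6 / 145.5 × 100 = 21.7182%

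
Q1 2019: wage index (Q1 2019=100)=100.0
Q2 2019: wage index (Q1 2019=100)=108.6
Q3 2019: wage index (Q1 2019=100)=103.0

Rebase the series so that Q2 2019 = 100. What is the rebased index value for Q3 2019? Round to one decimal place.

94.8

Rebased(Q3 2019) = 103.0 / 108.6 × 100 = 94.8435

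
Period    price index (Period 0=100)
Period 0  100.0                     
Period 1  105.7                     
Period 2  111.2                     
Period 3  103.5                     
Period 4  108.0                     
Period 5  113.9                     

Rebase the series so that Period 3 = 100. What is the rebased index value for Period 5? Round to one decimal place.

110.0

Rebased(Period 5) = 113.9 / 103.5 × 100 = 110.0483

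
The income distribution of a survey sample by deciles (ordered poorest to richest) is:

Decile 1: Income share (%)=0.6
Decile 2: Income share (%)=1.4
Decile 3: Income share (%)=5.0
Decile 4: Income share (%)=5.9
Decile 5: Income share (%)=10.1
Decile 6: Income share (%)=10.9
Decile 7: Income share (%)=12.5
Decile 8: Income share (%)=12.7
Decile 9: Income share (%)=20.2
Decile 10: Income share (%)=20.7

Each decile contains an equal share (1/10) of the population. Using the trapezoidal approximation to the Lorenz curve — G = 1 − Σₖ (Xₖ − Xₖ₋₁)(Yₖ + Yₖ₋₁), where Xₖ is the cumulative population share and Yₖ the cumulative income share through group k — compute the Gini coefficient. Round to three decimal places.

Cumulative income shares Yₖ: 0.0060, 0.0200, 0.0700, 0.1290, 0.2300, 0.3390, 0.4640, 0.5910, 0.7930, 1.0000
Σ (Xₖ−Xₖ₋₁)(Yₖ+Yₖ₋₁) = (1/10)(0.0060+0.0000) + (1/10)(0.0200+0.0060) + (1/10)(0.0700+0.0200) + (1/10)(0.1290+0.0700) + (1/10)(0.2300+0.1290) + (1/10)(0.3390+0.2300) + (1/10)(0.4640+0.3390) + (1/10)(0.5910+0.4640) + (1/10)(0.7930+0.5910) + (1/10)(1.0000+0.7930)
  = 0.0006 + 0.0026 + 0.0090 + 0.0199 + 0.0359 + 0.0569 + 0.0803 + 0.1055 + 0.1384 + 0.1793 = 0.6284
G = 1 − 0.6284 = 0.3716

0.372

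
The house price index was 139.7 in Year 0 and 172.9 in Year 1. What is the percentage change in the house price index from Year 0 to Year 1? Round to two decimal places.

23.77%

Change = (172.9 − 139.7) / 139.7 × 100
       = 33.2 / 139.7 × 100 = 23.7652%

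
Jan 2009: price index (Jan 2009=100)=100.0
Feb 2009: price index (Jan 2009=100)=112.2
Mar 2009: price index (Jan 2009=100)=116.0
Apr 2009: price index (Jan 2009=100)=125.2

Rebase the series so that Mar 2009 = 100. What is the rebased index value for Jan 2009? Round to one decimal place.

Rebased(Jan 2009) = 100.0 / 116.0 × 100 = 86.2069

86.2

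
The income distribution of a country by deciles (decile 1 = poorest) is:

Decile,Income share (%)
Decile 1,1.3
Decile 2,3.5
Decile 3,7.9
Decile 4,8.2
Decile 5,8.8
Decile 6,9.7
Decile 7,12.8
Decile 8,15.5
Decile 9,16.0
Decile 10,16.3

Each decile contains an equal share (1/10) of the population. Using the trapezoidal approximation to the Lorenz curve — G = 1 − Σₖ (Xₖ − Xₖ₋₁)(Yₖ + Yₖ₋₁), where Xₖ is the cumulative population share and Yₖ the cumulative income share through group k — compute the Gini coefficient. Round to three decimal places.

0.275

Cumulative income shares Yₖ: 0.0130, 0.0480, 0.1270, 0.2090, 0.2970, 0.3940, 0.5220, 0.6770, 0.8370, 1.0000
Σ (Xₖ−Xₖ₋₁)(Yₖ+Yₖ₋₁) = (1/10)(0.0130+0.0000) + (1/10)(0.0480+0.0130) + (1/10)(0.1270+0.0480) + (1/10)(0.2090+0.1270) + (1/10)(0.2970+0.2090) + (1/10)(0.3940+0.2970) + (1/10)(0.5220+0.3940) + (1/10)(0.6770+0.5220) + (1/10)(0.8370+0.6770) + (1/10)(1.0000+0.8370)
  = 0.0013 + 0.0061 + 0.0175 + 0.0336 + 0.0506 + 0.0691 + 0.0916 + 0.1199 + 0.1514 + 0.1837 = 0.7248
G = 1 − 0.7248 = 0.2752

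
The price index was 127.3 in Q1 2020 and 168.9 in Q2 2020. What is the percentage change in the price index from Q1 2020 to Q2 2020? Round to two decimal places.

32.68%

Change = (168.9 − 127.3) / 127.3 × 100
       = 41.6 / 127.3 × 100 = 32.6787%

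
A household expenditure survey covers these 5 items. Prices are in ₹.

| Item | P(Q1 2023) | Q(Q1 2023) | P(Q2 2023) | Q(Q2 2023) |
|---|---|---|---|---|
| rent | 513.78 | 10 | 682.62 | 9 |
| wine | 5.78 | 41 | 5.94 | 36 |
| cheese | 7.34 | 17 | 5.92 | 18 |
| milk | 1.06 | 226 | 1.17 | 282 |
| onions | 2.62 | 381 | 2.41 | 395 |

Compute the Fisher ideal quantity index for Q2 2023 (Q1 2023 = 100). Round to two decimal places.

93.10

Laspeyres component (base-period weights):
ΣP(Q1 2023)Q(Q2 2023) = 513.78×9 + 5.78×36 + 7.34×18 + 1.06×282 + 2.62×395 = 4624.02 + 208.08 + 132.12 + 298.92 + 1034.9 = 6298.04
ΣP(Q1 2023)Q(Q1 2023) = 513.78×10 + 5.78×41 + 7.34×17 + 1.06×226 + 2.62×381 = 5137.8 + 236.98 + 124.78 + 239.56 + 998.22 = 6737.34
L = 6298.04 / 6737.34 × 100 = 93.4796
Paasche component (current-period weights):
ΣP(Q2 2023)Q(Q2 2023) = 682.62×9 + 5.94×36 + 5.92×18 + 1.17×282 + 2.41×395 = 6143.58 + 213.84 + 106.56 + 329.94 + 951.95 = 7745.87
ΣP(Q2 2023)Q(Q1 2023) = 682.62×10 + 5.94×41 + 5.92×17 + 1.17×226 + 2.41×381 = 6826.2 + 243.54 + 100.64 + 264.42 + 918.21 = 8353.01
P = 7745.87 / 8353.01 × 100 = 92.7315
Fisher = √(L × P) = √(93.4796 × 92.7315) = 93.1048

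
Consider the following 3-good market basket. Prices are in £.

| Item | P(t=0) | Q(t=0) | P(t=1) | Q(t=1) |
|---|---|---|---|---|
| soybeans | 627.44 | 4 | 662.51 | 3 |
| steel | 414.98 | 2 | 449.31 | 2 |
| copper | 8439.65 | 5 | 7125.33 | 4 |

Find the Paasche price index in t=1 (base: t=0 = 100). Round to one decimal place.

86.1

Paasche price index uses current-period quantities as weights.
ΣP(t=1)·Q(t=1) = 662.51×3 + 449.31×2 + 7125.33×4 = 1987.53 + 898.62 + 28501.32 = 31387.47
ΣP(t=0)·Q(t=1) = 627.44×3 + 414.98×2 + 8439.65×4 = 1882.32 + 829.96 + 33758.6 = 36470.88
Index = 31387.47 / 36470.88 × 100 = 86.0617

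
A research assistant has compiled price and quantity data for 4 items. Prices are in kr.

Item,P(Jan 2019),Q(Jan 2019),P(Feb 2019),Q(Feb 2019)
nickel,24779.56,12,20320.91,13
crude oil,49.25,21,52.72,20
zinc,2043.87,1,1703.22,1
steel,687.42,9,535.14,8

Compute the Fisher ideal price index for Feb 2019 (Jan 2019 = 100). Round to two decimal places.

82.02

Laspeyres component (base-period weights):
ΣP(Feb 2019)Q(Jan 2019) = 20320.91×12 + 52.72×21 + 1703.22×1 + 535.14×9 = 243850.92 + 1107.12 + 1703.22 + 4816.26 = 251477.52
ΣP(Jan 2019)Q(Jan 2019) = 24779.56×12 + 49.25×21 + 2043.87×1 + 687.42×9 = 297354.72 + 1034.25 + 2043.87 + 6186.78 = 306619.62
L = 251477.52 / 306619.62 × 100 = 82.0161
Paasche component (current-period weights):
ΣP(Feb 2019)Q(Feb 2019) = 20320.91×13 + 52.72×20 + 1703.22×1 + 535.14×8 = 264171.83 + 1054.4 + 1703.22 + 4281.12 = 271210.57
ΣP(Jan 2019)Q(Feb 2019) = 24779.56×13 + 49.25×20 + 2043.87×1 + 687.42×8 = 322134.28 + 985 + 2043.87 + 5499.36 = 330662.51
P = 271210.57 / 330662.51 × 100 = 82.0204
Fisher = √(L × P) = √(82.0161 × 82.0204) = 82.0182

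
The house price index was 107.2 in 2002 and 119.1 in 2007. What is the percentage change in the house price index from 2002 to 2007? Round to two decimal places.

Change = (119.1 − 107.2) / 107.2 × 100
       = 11.9 / 107.2 × 100 = 11.1007%

11.10%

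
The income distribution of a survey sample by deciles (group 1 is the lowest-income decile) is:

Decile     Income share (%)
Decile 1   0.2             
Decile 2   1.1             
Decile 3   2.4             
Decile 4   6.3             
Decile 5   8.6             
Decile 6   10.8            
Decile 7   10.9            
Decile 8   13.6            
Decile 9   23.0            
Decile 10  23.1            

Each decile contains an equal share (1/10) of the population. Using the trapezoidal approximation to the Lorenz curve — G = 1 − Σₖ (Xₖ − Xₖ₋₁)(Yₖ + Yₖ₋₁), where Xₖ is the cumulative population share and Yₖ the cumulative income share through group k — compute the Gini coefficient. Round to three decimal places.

Cumulative income shares Yₖ: 0.0020, 0.0130, 0.0370, 0.1000, 0.1860, 0.2940, 0.4030, 0.5390, 0.7690, 1.0000
Σ (Xₖ−Xₖ₋₁)(Yₖ+Yₖ₋₁) = (1/10)(0.0020+0.0000) + (1/10)(0.0130+0.0020) + (1/10)(0.0370+0.0130) + (1/10)(0.1000+0.0370) + (1/10)(0.1860+0.1000) + (1/10)(0.2940+0.1860) + (1/10)(0.4030+0.2940) + (1/10)(0.5390+0.4030) + (1/10)(0.7690+0.5390) + (1/10)(1.0000+0.7690)
  = 0.0002 + 0.0015 + 0.0050 + 0.0137 + 0.0286 + 0.0480 + 0.0697 + 0.0942 + 0.1308 + 0.1769 = 0.5686
G = 1 − 0.5686 = 0.4314

0.431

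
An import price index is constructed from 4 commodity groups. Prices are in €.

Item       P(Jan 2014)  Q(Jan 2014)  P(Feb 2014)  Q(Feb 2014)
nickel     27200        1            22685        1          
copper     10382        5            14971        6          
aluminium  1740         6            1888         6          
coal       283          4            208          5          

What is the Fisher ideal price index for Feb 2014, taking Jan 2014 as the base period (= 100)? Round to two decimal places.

Laspeyres component (base-period weights):
ΣP(Feb 2014)Q(Jan 2014) = 22685×1 + 14971×5 + 1888×6 + 208×4 = 22685 + 74855 + 11328 + 832 = 109700
ΣP(Jan 2014)Q(Jan 2014) = 27200×1 + 10382×5 + 1740×6 + 283×4 = 27200 + 51910 + 10440 + 1132 = 90682
L = 109700 / 90682 × 100 = 120.9722
Paasche component (current-period weights):
ΣP(Feb 2014)Q(Feb 2014) = 22685×1 + 14971×6 + 1888×6 + 208×5 = 22685 + 89826 + 11328 + 1040 = 124879
ΣP(Jan 2014)Q(Feb 2014) = 27200×1 + 10382×6 + 1740×6 + 283×5 = 27200 + 62292 + 10440 + 1415 = 101347
P = 124879 / 101347 × 100 = 123.2192
Fisher = √(L × P) = √(120.9722 × 123.2192) = 122.0905

122.09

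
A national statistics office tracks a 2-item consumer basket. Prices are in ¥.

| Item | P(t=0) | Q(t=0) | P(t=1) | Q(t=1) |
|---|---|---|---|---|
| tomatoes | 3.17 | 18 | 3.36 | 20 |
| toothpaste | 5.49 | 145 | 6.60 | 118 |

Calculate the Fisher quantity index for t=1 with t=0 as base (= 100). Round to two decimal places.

83.26

Laspeyres component (base-period weights):
ΣP(t=0)Q(t=1) = 3.17×20 + 5.49×118 = 63.4 + 647.82 = 711.22
ΣP(t=0)Q(t=0) = 3.17×18 + 5.49×145 = 57.06 + 796.05 = 853.11
L = 711.22 / 853.11 × 100 = 83.3679
Paasche component (current-period weights):
ΣP(t=1)Q(t=1) = 3.36×20 + 6.60×118 = 67.2 + 778.8 = 846
ΣP(t=1)Q(t=0) = 3.36×18 + 6.60×145 = 60.48 + 957 = 1017.48
P = 846 / 1017.48 × 100 = 83.1466
Fisher = √(L × P) = √(83.3679 × 83.1466) = 83.2572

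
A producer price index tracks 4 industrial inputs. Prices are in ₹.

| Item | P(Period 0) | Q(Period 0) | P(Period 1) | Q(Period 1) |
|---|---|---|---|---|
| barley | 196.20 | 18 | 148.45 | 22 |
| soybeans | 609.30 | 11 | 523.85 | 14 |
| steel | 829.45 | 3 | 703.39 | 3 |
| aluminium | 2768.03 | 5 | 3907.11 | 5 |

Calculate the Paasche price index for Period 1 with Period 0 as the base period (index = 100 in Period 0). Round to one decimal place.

Paasche price index uses current-period quantities as weights.
ΣP(Period 1)·Q(Period 1) = 148.45×22 + 523.85×14 + 703.39×3 + 3907.11×5 = 3265.9 + 7333.9 + 2110.17 + 19535.55 = 32245.52
ΣP(Period 0)·Q(Period 1) = 196.20×22 + 609.30×14 + 829.45×3 + 2768.03×5 = 4316.4 + 8530.2 + 2488.35 + 13840.15 = 29175.1
Index = 32245.52 / 29175.1 × 100 = 110.5241

110.5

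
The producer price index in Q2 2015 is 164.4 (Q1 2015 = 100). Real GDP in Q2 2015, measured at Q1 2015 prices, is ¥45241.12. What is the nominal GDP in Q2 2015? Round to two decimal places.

74376.40

Nominal = Real × (Index/100) = 45241.12 × (164.4/100)
        = 45241.12 × 1.644 = 74376.4013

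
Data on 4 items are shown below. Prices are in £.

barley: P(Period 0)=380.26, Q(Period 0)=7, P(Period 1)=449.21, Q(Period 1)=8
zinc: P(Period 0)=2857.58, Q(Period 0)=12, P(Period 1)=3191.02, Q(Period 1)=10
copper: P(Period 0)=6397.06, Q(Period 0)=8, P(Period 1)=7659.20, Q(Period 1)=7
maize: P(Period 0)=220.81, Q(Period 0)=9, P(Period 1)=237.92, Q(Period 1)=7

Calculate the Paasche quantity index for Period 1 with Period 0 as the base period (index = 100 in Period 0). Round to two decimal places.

86.58

Paasche quantity index uses current-period prices as weights.
ΣP(Period 1)·Q(Period 1) = 449.21×8 + 3191.02×10 + 7659.20×7 + 237.92×7 = 3593.68 + 31910.2 + 53614.4 + 1665.44 = 90783.72
ΣP(Period 1)·Q(Period 0) = 449.21×7 + 3191.02×12 + 7659.20×8 + 237.92×9 = 3144.47 + 38292.24 + 61273.6 + 2141.28 = 104851.59
Index = 90783.72 / 104851.59 × 100 = 86.5831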